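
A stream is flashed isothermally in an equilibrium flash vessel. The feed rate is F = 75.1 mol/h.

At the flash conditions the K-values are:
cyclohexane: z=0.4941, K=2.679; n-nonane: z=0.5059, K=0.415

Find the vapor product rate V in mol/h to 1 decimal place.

V = 40.8 mol/h

Rachford–Rice: g(ψ) = Σ zᵢ(Kᵢ−1)/(1+ψ(Kᵢ−1)) = 0.
g(0) = ΣzᵢKᵢ − 1 = 0.5336 and g(1) = 1 − Σzᵢ/Kᵢ = -0.4035, so a root lies in (0, 1).
Binary case is linear: z₁(K₁−1)(1+ψ(K₂−1)) + z₂(K₂−1)(1+ψ(K₁−1)) = 0
⇒ ψ = [z₁(K₁−1)+z₂(K₂−1)] / [−(K₁−1)(K₂−1)] = 0.53364/0.98221 = 0.5433
Then V = ψ·F = 0.5433·75.1 = 40.8 mol/h and L = F − V = 34.3 mol/h.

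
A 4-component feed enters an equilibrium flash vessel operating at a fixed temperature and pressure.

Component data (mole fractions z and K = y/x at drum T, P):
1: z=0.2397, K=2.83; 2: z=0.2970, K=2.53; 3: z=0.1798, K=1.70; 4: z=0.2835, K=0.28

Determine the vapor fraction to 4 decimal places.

ψ = 0.7834

Newton iteration, ψ⁰ = 0.5:
  ψ = 0.5000: g = 0.26081, g' = -0.8492 → ψ = 0.8071
  ψ = 0.8071: g = -0.02647, g' = -1.1436 → ψ = 0.7840
  ψ = 0.7840: g = -0.00063, g' = -1.0906 → ψ = 0.7834
Converged at ψ = 0.7834.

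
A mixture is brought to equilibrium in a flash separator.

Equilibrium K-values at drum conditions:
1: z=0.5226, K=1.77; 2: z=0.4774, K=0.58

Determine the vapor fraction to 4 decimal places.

ψ = 0.6243

Material balance + equilibrium reduce to Σ zᵢ(Kᵢ−1)/(1+ψ(Kᵢ−1)) = 0.
Feasibility: ΣzᵢKᵢ = 1.2019, Σzᵢ/Kᵢ = 1.1184 — both > 1, two phases present.
Binary case is linear: z₁(K₁−1)(1+ψ(K₂−1)) + z₂(K₂−1)(1+ψ(K₁−1)) = 0
⇒ ψ = [z₁(K₁−1)+z₂(K₂−1)] / [−(K₁−1)(K₂−1)] = 0.20189/0.32340 = 0.6243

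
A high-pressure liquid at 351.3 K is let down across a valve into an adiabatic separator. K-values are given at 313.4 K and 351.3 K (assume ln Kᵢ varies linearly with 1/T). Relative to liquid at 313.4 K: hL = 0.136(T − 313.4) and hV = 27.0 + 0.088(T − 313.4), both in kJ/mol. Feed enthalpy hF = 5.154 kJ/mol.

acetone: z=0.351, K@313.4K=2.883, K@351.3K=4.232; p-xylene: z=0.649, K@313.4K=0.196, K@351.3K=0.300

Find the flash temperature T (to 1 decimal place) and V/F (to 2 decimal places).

T = 322.0 K, V/F = 0.15

Adiabatic flash: solve Rachford–Rice at each trial T, then check hF = ψ·hV(T) + (1−ψ)·hL(T).
  T = 313.4 K: K = (2.883, 0.196), RR gives ψ = 0.092, H_out = 2.481 kJ/mol
  T = 351.3 K: K = (4.232, 0.300), RR gives ψ = 0.301, H_out = 12.724 kJ/mol
  T = 332.4 K: K = (3.533, 0.246), RR gives ψ = 0.209, H_out = 8.038 kJ/mol
  T = 322.9 K: K = (3.201, 0.220), RR gives ψ = 0.155, H_out = 5.412 kJ/mol
  T = 318.1 K: K = (3.039, 0.208), RR gives ψ = 0.125, H_out = 3.978 kJ/mol
  T = 320.5 K: K = (3.119, 0.214), RR gives ψ = 0.140, H_out = 4.706 kJ/mol
Linear interpolation between T = 320.5 (H_out = 4.706) and T = 322.9 (H_out = 5.412) on hF = 5.154 gives T ≈ 322.0 K, at which ψ = 0.15.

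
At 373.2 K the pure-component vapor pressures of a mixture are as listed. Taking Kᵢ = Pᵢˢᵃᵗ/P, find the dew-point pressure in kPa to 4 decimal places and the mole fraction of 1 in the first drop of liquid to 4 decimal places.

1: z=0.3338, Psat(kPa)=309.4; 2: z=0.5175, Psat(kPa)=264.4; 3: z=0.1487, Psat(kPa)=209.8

At the dew point ψ → 1, so Σzᵢ/Kᵢ = 1 with Kᵢ = Pᵢˢᵃᵗ/P ⇒ 1/P = Σzᵢ/Pᵢˢᵃᵗ.
1/P = 0.3338/309.4 + 0.5175/264.4 + 0.1487/209.8 = 0.0037449 ⇒ P = 267.0302 kPa
xᵢ = zᵢP/Pᵢˢᵃᵗ ⇒ x_1 = 0.3338·267.0302/309.4 = 0.2881

Pdew = 267.0302 kPa, x_1 = 0.2881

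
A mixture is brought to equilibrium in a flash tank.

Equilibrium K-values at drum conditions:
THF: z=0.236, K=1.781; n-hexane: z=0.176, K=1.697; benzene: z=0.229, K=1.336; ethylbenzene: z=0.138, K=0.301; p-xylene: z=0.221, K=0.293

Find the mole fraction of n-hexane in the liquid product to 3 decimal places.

Rachford–Rice: g(V/F) = Σ zᵢ(Kᵢ−1)/(1+V/F(Kᵢ−1)) = 0.
Check two-phase: ΣzᵢKᵢ = 1.131 > 1 and Σzᵢ/Kᵢ = 1.620 > 1, so g(0) = 0.131 > 0 and g(1) = -0.620 < 0.
Iterate (Newton) starting at V/F = 0.38:
  V/F = 0.380: g = -0.0376, g' = -0.491 → V/F = 0.303
  V/F = 0.303: g = -0.0012, g' = -0.461 → V/F = 0.301
Converged at V/F = 0.301.
Compositions from xᵢ = zᵢ/(1+V/F(Kᵢ−1)), yᵢ = Kᵢxᵢ:
  THF: x = 0.191, y = 0.340
  n-hexane: x = 0.146, y = 0.247
  benzene: x = 0.208, y = 0.278
  ethylbenzene: x = 0.175, y = 0.053
  p-xylene: x = 0.281, y = 0.082

x_n-hexane = 0.146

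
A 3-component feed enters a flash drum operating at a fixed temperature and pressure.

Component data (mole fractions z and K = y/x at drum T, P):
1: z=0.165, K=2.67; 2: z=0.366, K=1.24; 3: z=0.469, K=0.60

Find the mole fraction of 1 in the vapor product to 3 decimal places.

Let ψ = V/F and solve Σ zᵢ(Kᵢ−1)/(1+ψ(Kᵢ−1)) = 0.
Feasibility: ΣzᵢKᵢ = 1.176, Σzᵢ/Kᵢ = 1.139 — both > 1, two phases present.
Iterate (Newton) starting at ψ = 0.5:
  ψ = 0.500: g = -0.0059, g' = -0.271 → ψ = 0.478
Converged at ψ = 0.478.
Compositions from xᵢ = zᵢ/(1+ψ(Kᵢ−1)), yᵢ = Kᵢxᵢ:
  1: x = 0.092, y = 0.245
  2: x = 0.328, y = 0.407
  3: x = 0.580, y = 0.348

y_1 = 0.245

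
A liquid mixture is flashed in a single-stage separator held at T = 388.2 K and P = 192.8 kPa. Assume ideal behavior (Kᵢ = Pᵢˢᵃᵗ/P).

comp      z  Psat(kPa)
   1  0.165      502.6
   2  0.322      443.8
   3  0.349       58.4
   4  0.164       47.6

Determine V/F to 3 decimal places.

Raoult's law: Kᵢ = Pᵢˢᵃᵗ/P = Pᵢˢᵃᵗ/192.8.
  K_1 = 502.6/192.8 = 2.60685, K_2 = 443.8/192.8 = 2.30187, K_3 = 58.4/192.8 = 0.30290, K_4 = 47.6/192.8 = 0.24689
Newton–Raphson from V/F = 0.58:
  V/F = 0.580: g = -0.2516, g' = -1.063 → V/F = 0.343
  V/F = 0.343: g = -0.0257, g' = -0.900 → V/F = 0.315
Converged at V/F = 0.315.

V/F = 0.315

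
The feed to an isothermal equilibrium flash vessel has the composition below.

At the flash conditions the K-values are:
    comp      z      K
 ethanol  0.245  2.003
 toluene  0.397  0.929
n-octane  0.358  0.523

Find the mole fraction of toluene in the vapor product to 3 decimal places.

y_toluene = 0.373

Material balance + equilibrium reduce to Σ zᵢ(Kᵢ−1)/(1+ψ(Kᵢ−1)) = 0.
Feasibility: ΣzᵢKᵢ = 1.047, Σzᵢ/Kᵢ = 1.234 — both > 1, two phases present.
Iterate (Newton) starting at ψ = 0.48:
  ψ = 0.480: g = -0.0848, g' = -0.251 → ψ = 0.143
  ψ = 0.143: g = 0.0032, g' = -0.284 → ψ = 0.154
Converged at ψ = 0.154.
Compositions from xᵢ = zᵢ/(1+ψ(Kᵢ−1)), yᵢ = Kᵢxᵢ:
  ethanol: x = 0.212, y = 0.425
  toluene: x = 0.401, y = 0.373
  n-octane: x = 0.386, y = 0.202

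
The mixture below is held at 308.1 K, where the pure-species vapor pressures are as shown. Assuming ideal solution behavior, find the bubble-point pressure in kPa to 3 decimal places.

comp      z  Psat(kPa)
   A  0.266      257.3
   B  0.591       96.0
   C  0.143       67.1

At the bubble point ψ → 0, so ΣzᵢKᵢ = 1 with Kᵢ = Pᵢˢᵃᵗ/P ⇒ P = ΣzᵢPᵢˢᵃᵗ.
P = 0.266·257.3 + 0.591·96.0 + 0.143·67.1 = 134.773 kPa

Pbub = 134.773 kPa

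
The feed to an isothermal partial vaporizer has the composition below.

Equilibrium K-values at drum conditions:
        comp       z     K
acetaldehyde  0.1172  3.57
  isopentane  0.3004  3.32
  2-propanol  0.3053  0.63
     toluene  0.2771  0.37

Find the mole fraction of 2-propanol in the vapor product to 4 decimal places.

y_2-propanol = 0.2448

Rachford–Rice: g(V/F) = Σ zᵢ(Kᵢ−1)/(1+V/F(Kᵢ−1)) = 0.
g(0) = ΣzᵢKᵢ − 1 = 0.7106 and g(1) = 1 − Σzᵢ/Kᵢ = -0.3568, so a root lies in (0, 1).
Newton–Raphson from V/F = 0.5:
  V/F = 0.5000: g = 0.06102, g' = -0.7921 → V/F = 0.5770
  V/F = 0.5770: g = 0.00140, g' = -0.7602 → V/F = 0.5789
Converged at V/F = 0.5789.
Compositions from xᵢ = zᵢ/(1+V/F(Kᵢ−1)), yᵢ = Kᵢxᵢ:
  acetaldehyde: x = 0.0471, y = 0.1682
  isopentane: x = 0.1282, y = 0.4257
  2-propanol: x = 0.3885, y = 0.2448
  toluene: x = 0.4362, y = 0.1614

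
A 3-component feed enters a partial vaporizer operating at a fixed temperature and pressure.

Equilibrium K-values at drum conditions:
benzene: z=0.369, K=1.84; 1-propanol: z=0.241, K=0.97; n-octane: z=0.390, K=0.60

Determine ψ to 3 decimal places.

ψ = 0.571

Let ψ = V/F and solve Σ zᵢ(Kᵢ−1)/(1+ψ(Kᵢ−1)) = 0.
Check two-phase: ΣzᵢKᵢ = 1.147 > 1 and Σzᵢ/Kᵢ = 1.099 > 1, so g(0) = 0.147 > 0 and g(1) = -0.099 < 0.
Newton–Raphson from ψ = 0.5:
  ψ = 0.500: g = 0.0159, g' = -0.227 → ψ = 0.570
  ψ = 0.570: g = 0.0001, g' = -0.224 → ψ = 0.571
Converged at ψ = 0.571.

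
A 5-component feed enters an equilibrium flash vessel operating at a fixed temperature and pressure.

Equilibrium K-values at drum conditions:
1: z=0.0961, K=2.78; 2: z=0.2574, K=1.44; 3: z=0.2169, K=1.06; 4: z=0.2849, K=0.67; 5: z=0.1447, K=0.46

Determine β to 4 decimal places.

β = 0.4038

Let β = V/F and solve Σ zᵢ(Kᵢ−1)/(1+β(Kᵢ−1)) = 0.
Feasibility: ΣzᵢKᵢ = 1.1252, Σzᵢ/Kᵢ = 1.1577 — both > 1, two phases present.
Iterate (Newton) starting at β = 0.39:
  β = 0.3900: g = 0.00346, g' = -0.2517 → β = 0.4038
Converged at β = 0.4038.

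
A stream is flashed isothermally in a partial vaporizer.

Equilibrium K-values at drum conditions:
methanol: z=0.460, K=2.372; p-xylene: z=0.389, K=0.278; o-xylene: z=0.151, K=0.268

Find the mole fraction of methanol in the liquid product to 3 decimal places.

Rachford–Rice: g(β) = Σ zᵢ(Kᵢ−1)/(1+β(Kᵢ−1)) = 0.
g(0) = ΣzᵢKᵢ − 1 = 0.240 and g(1) = 1 − Σzᵢ/Kᵢ = -1.157, so a root lies in (0, 1).
Newton–Raphson from β = 0.49:
  β = 0.490: g = -0.2296, g' = -0.992 → β = 0.259
  β = 0.259: g = -0.0158, g' = -0.901 → β = 0.241
Converged at β = 0.241.
Compositions from xᵢ = zᵢ/(1+β(Kᵢ−1)), yᵢ = Kᵢxᵢ:
  methanol: x = 0.346, y = 0.820
  p-xylene: x = 0.471, y = 0.131
  o-xylene: x = 0.183, y = 0.049

x_methanol = 0.346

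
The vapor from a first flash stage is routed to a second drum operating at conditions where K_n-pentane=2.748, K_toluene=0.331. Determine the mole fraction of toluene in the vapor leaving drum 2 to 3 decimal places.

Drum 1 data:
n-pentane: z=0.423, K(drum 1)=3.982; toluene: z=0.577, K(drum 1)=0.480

Drum 1:
Material balance + equilibrium reduce to Σ zᵢ(Kᵢ−1)/(1+ψ₁(Kᵢ−1)) = 0.
g(0) = ΣzᵢKᵢ − 1 = 0.961 and g(1) = 1 − Σzᵢ/Kᵢ = -0.308, so a root lies in (0, 1).
Newton–Raphson from ψ₁ = 0.32:
  ψ₁ = 0.320: g = 0.2855, g' = -1.209 → ψ₁ = 0.556
  ψ₁ = 0.556: g = 0.0524, g' = -0.841 → ψ₁ = 0.618
  ψ₁ = 0.618: g = 0.0012, g' = -0.804 → ψ₁ = 0.620
Converged at ψ₁ = 0.620.
Drum-1 compositions:
  n-pentane: x = 0.148, y = 0.591
  toluene: x = 0.852, y = 0.409
Drum-2 feed = drum-1 vapor: z₂ = (0.5913, 0.4087).
Drum 2:
Let ψ₂ = V/F and solve Σ zᵢ(Kᵢ−1)/(1+ψ₂(Kᵢ−1)) = 0.
Feasibility: ΣzᵢKᵢ = 1.760, Σzᵢ/Kᵢ = 1.450 — both > 1, two phases present.
Binary case is linear: z₁(K₁−1)(1+ψ₂(K₂−1)) + z₂(K₂−1)(1+ψ₂(K₁−1)) = 0
⇒ ψ₂ = [z₁(K₁−1)+z₂(K₂−1)] / [−(K₁−1)(K₂−1)] = 0.7601/1.1694 = 0.650
  n-pentane: x = 0.277, y = 0.761
  toluene: x = 0.723, y = 0.239

y_toluene (drum 2) = 0.239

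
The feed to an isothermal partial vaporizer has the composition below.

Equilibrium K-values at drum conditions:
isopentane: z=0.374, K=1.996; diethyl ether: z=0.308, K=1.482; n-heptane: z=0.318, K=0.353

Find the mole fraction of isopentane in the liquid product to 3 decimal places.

Newton iteration, V/F⁰ = 0.5:
  V/F = 0.500: g = 0.0642, g' = -0.503 → V/F = 0.628
  V/F = 0.628: g = -0.0032, g' = -0.560 → V/F = 0.622
Converged at V/F = 0.622.
Compositions from xᵢ = zᵢ/(1+V/F(Kᵢ−1)), yᵢ = Kᵢxᵢ:
  isopentane: x = 0.231, y = 0.461
  diethyl ether: x = 0.237, y = 0.351
  n-heptane: x = 0.532, y = 0.188

x_isopentane = 0.231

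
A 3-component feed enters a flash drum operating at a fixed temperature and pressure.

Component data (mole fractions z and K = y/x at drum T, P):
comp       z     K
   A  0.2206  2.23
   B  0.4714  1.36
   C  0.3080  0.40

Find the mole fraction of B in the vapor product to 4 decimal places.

Let β = V/F and solve Σ zᵢ(Kᵢ−1)/(1+β(Kᵢ−1)) = 0.
Check two-phase: ΣzᵢKᵢ = 1.2562 > 1 and Σzᵢ/Kᵢ = 1.2155 > 1, so g(0) = 0.2562 > 0 and g(1) = -0.2155 < 0.
Newton–Raphson from β = 0.5:
  β = 0.5000: g = 0.04783, g' = -0.3981 → β = 0.6201
  β = 0.6201: g = -0.00165, g' = -0.4295 → β = 0.6163
Converged at β = 0.6163.
Compositions from xᵢ = zᵢ/(1+β(Kᵢ−1)), yᵢ = Kᵢxᵢ:
  A: x = 0.1255, y = 0.2798
  B: x = 0.3858, y = 0.5247
  C: x = 0.4887, y = 0.1955

y_B = 0.5247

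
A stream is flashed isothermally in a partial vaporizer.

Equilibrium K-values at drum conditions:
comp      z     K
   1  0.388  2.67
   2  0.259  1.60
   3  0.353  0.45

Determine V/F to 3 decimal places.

Material balance + equilibrium reduce to Σ zᵢ(Kᵢ−1)/(1+V/F(Kᵢ−1)) = 0.
Feasibility: ΣzᵢKᵢ = 1.609, Σzᵢ/Kᵢ = 1.092 — both > 1, two phases present.
Iterate (Newton) starting at V/F = 0.43:
  V/F = 0.430: g = 0.2464, g' = -0.609 → V/F = 0.835
  V/F = 0.835: g = 0.0152, g' = -0.595 → V/F = 0.860
Converged at V/F = 0.860.

V/F = 0.860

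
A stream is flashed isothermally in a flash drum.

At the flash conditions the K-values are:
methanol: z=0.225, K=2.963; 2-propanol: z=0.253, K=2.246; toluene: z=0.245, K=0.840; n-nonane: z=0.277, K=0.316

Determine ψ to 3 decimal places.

ψ = 0.627

Material balance + equilibrium reduce to Σ zᵢ(Kᵢ−1)/(1+ψ(Kᵢ−1)) = 0.
g(0) = ΣzᵢKᵢ − 1 = 0.528 and g(1) = 1 − Σzᵢ/Kᵢ = -0.357, so a root lies in (0, 1).
Newton–Raphson from ψ = 0.59:
  ψ = 0.590: g = 0.0254, g' = -0.689 → ψ = 0.627
Converged at ψ = 0.627.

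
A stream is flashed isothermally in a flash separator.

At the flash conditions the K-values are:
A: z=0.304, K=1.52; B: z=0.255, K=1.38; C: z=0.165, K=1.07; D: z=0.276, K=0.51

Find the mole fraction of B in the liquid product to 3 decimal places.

Material balance + equilibrium reduce to Σ zᵢ(Kᵢ−1)/(1+β(Kᵢ−1)) = 0.
Feasibility: ΣzᵢKᵢ = 1.131, Σzᵢ/Kᵢ = 1.080 — both > 1, two phases present.
Newton–Raphson from β = 0.56:
  β = 0.560: g = 0.0271, g' = -0.201 → β = 0.695
  β = 0.695: g = -0.0012, g' = -0.220 → β = 0.689
Converged at β = 0.689.
Compositions from xᵢ = zᵢ/(1+β(Kᵢ−1)), yᵢ = Kᵢxᵢ:
  A: x = 0.224, y = 0.340
  B: x = 0.202, y = 0.279
  C: x = 0.157, y = 0.168
  D: x = 0.417, y = 0.213

x_B = 0.202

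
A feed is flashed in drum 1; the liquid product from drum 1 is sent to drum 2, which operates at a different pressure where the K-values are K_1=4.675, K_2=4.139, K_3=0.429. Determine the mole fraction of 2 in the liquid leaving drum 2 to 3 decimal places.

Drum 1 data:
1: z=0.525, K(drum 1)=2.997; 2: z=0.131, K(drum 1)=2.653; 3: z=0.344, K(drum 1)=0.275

Drum 1:
Rachford–Rice: g(ψ₁) = Σ zᵢ(Kᵢ−1)/(1+ψ₁(Kᵢ−1)) = 0.
g(0) = ΣzᵢKᵢ − 1 = 1.016 and g(1) = 1 − Σzᵢ/Kᵢ = -0.475, so a root lies in (0, 1).
Newton–Raphson from ψ₁ = 0.49:
  ψ₁ = 0.490: g = 0.2627, g' = -1.079 → ψ₁ = 0.733
  ψ₁ = 0.733: g = -0.0094, g' = -1.242 → ψ₁ = 0.726
Converged at ψ₁ = 0.726.
Drum-1 compositions:
  1: x = 0.214, y = 0.642
  2: x = 0.060, y = 0.158
  3: x = 0.726, y = 0.200
Drum-2 feed = drum-1 liquid: z₂ = (0.2143, 0.0595, 0.7261).
Drum 2:
Material balance + equilibrium reduce to Σ zᵢ(Kᵢ−1)/(1+ψ₂(Kᵢ−1)) = 0.
g(0) = ΣzᵢKᵢ − 1 = 0.560 and g(1) = 1 − Σzᵢ/Kᵢ = -0.753, so a root lies in (0, 1).
Newton iteration, ψ₂⁰ = 0.5:
  ψ₂ = 0.500: g = -0.2300, g' = -0.912 → ψ₂ = 0.248
  ψ₂ = 0.248: g = 0.0343, g' = -1.299 → ψ₂ = 0.274
  ψ₂ = 0.274: g = 0.0011, g' = -1.220 → ψ₂ = 0.275
Converged at ψ₂ = 0.275.
  1: x = 0.107, y = 0.498
  2: x = 0.032, y = 0.132
  3: x = 0.861, y = 0.370

x_2 (drum 2) = 0.032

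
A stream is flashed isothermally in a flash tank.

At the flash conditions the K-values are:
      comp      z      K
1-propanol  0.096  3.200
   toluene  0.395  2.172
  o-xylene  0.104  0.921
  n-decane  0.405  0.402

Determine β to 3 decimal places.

β = 0.562

Material balance + equilibrium reduce to Σ zᵢ(Kᵢ−1)/(1+β(Kᵢ−1)) = 0.
g(0) = ΣzᵢKᵢ − 1 = 0.424 and g(1) = 1 − Σzᵢ/Kᵢ = -0.332, so a root lies in (0, 1).
Iterate (Newton) starting at β = 0.41:
  β = 0.410: g = 0.0944, g' = -0.631 → β = 0.560
  β = 0.560: g = 0.0016, g' = -0.619 → β = 0.562
Converged at β = 0.562.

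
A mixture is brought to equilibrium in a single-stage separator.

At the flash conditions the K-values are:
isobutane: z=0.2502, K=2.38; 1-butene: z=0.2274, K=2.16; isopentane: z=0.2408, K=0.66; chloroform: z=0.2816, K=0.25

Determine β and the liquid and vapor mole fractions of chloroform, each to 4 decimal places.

β = 0.4088, x_chloroform = 0.4061, y_chloroform = 0.1015

Let β = V/F and solve Σ zᵢ(Kᵢ−1)/(1+β(Kᵢ−1)) = 0.
Feasibility: ΣzᵢKᵢ = 1.3160, Σzᵢ/Kᵢ = 1.7017 — both > 1, two phases present.
Newton–Raphson from β = 0.66:
  β = 0.6600: g = -0.19368, g' = -0.8960 → β = 0.4439
  β = 0.4439: g = -0.02476, g' = -0.7111 → β = 0.4090
  β = 0.4090: g = -0.00016, g' = -0.7026 → β = 0.4088
Converged at β = 0.4088.
Compositions from xᵢ = zᵢ/(1+β(Kᵢ−1)), yᵢ = Kᵢxᵢ:
  isobutane: x = 0.1600, y = 0.3807
  1-butene: x = 0.1543, y = 0.3332
  isopentane: x = 0.2797, y = 0.1846
  chloroform: x = 0.4061, y = 0.1015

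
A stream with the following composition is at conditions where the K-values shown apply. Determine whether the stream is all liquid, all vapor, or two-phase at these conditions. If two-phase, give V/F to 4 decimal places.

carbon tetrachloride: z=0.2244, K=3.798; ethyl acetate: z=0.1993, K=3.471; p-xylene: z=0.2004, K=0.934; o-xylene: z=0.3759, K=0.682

all vapor

ΣzᵢKᵢ = 1.9876; Σzᵢ/Kᵢ = 0.8822.
Since Σzᵢ/Kᵢ < 1 the mixture is above its dew point — single vapor phase.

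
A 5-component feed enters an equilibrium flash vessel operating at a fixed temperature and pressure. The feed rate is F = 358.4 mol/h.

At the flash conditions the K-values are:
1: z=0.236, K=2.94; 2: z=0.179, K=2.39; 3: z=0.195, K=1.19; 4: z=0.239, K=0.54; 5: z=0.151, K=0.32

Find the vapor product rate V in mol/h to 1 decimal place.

Material balance + equilibrium reduce to Σ zᵢ(Kᵢ−1)/(1+ψ(Kᵢ−1)) = 0.
g(0) = ΣzᵢKᵢ − 1 = 0.531 and g(1) = 1 − Σzᵢ/Kᵢ = -0.234, so a root lies in (0, 1).
Iterate (Newton) starting at ψ = 0.5:
  ψ = 0.500: g = 0.1147, g' = -0.601 → ψ = 0.691
  ψ = 0.691: g = 0.0005, g' = -0.615 → ψ = 0.692
Converged at ψ = 0.692.
Then V = ψ·F = 0.6917·358.4 = 247.9 mol/h and L = F − V = 110.5 mol/h.

V = 247.9 mol/h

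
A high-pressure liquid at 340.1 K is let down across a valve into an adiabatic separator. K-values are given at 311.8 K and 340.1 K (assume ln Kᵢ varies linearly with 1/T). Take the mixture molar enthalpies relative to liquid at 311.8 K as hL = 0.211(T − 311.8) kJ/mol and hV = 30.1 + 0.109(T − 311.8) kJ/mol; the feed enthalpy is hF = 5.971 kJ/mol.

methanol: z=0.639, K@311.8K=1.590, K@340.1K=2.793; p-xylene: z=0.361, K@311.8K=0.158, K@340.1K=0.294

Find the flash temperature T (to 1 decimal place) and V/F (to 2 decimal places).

T = 313.0 K, V/F = 0.19

Adiabatic flash: solve Rachford–Rice at each trial T, then check hF = ψ·hV(T) + (1−ψ)·hL(T).
  T = 311.8 K: K = (1.590, 0.158), RR gives ψ = 0.147, H_out = 4.426 kJ/mol
  T = 340.1 K: K = (2.793, 0.294), RR gives ψ = 0.704, H_out = 25.123 kJ/mol
  T = 326.0 K: K = (2.135, 0.219), RR gives ψ = 0.500, H_out = 17.319 kJ/mol
  T = 318.9 K: K = (1.849, 0.187), RR gives ψ = 0.360, H_out = 12.079 kJ/mol
  T = 315.4 K: K = (1.718, 0.172), RR gives ψ = 0.269, H_out = 8.752 kJ/mol
  T = 313.6 K: K = (1.653, 0.165), RR gives ψ = 0.212, H_out = 6.733 kJ/mol
Linear interpolation between T = 311.8 (H_out = 4.426) and T = 313.6 (H_out = 6.733) on hF = 5.971 gives T ≈ 313.0 K, at which ψ = 0.19.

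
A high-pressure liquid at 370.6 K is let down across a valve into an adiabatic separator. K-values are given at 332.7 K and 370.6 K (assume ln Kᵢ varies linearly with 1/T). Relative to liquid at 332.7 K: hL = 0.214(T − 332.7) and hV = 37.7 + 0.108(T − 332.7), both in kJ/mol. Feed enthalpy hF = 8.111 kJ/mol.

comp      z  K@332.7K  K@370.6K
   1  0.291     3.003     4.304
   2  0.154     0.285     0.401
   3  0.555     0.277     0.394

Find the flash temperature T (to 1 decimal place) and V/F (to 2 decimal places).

Adiabatic flash: solve Rachford–Rice at each trial T, then check hF = ψ·hV(T) + (1−ψ)·hL(T).
  T = 332.7 K: K = (3.003, 0.285, 0.277), RR gives ψ = 0.049, H_out = 1.866 kJ/mol
  T = 370.6 K: K = (4.304, 0.401, 0.394), RR gives ψ = 0.267, H_out = 17.098 kJ/mol
  T = 351.6 K: K = (3.628, 0.341, 0.333), RR gives ψ = 0.168, H_out = 10.037 kJ/mol
  T = 342.1 K: K = (3.308, 0.312, 0.305), RR gives ψ = 0.112, H_out = 6.131 kJ/mol
  T = 346.9 K: K = (3.468, 0.327, 0.319), RR gives ψ = 0.141, H_out = 8.146 kJ/mol
  T = 344.5 K: K = (3.388, 0.320, 0.312), RR gives ψ = 0.127, H_out = 7.150 kJ/mol
Linear interpolation between T = 344.5 (H_out = 7.150) and T = 346.9 (H_out = 8.146) on hF = 8.111 gives T ≈ 346.8 K, at which ψ = 0.14.

T = 346.8 K, V/F = 0.14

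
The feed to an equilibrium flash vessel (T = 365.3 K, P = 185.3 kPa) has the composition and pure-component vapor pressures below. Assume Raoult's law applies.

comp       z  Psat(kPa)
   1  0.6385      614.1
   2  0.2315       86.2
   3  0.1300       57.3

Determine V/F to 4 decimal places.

V/F = 0.9031

Raoult's law: Kᵢ = Pᵢˢᵃᵗ/P = Pᵢˢᵃᵗ/185.3.
  K_1 = 614.1/185.3 = 3.314085, K_2 = 86.2/185.3 = 0.465192, K_3 = 57.3/185.3 = 0.309228
Rachford–Rice: g(V/F) = Σ zᵢ(Kᵢ−1)/(1+V/F(Kᵢ−1)) = 0.
Feasibility: ΣzᵢKᵢ = 2.2639, Σzᵢ/Kᵢ = 1.1107 — both > 1, two phases present.
Newton iteration, V/F⁰ = 0.5:
  V/F = 0.5000: g = 0.37881, g' = -1.0030 → V/F = 0.8777
  V/F = 0.8777: g = 0.02606, g' = -1.0075 → V/F = 0.9035
  V/F = 0.9035: g = -0.00047, g' = -1.0449 → V/F = 0.9031
Converged at V/F = 0.9031.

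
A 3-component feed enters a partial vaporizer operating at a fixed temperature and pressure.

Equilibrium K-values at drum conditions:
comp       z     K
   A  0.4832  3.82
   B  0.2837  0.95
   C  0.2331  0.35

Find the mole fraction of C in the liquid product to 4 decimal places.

x_C = 0.5669

Rachford–Rice: g(ψ) = Σ zᵢ(Kᵢ−1)/(1+ψ(Kᵢ−1)) = 0.
Feasibility: ΣzᵢKᵢ = 2.1969, Σzᵢ/Kᵢ = 1.0911 — both > 1, two phases present.
Newton iteration, ψ⁰ = 0.63:
  ψ = 0.6300: g = 0.21952, g' = -0.7816 → ψ = 0.9109
  ψ = 0.9109: g = -0.00443, g' = -0.8943 → ψ = 0.9059
Converged at ψ = 0.9059.
Compositions from xᵢ = zᵢ/(1+ψ(Kᵢ−1)), yᵢ = Kᵢxᵢ:
  A: x = 0.1359, y = 0.5193
  B: x = 0.2972, y = 0.2823
  C: x = 0.5669, y = 0.1984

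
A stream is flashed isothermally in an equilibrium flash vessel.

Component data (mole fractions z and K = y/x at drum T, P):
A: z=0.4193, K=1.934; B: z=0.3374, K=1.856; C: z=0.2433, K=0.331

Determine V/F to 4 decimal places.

V/F = 0.8603

Newton iteration, V/F⁰ = 0.62:
  V/F = 0.6200: g = 0.15856, g' = -0.5702 → V/F = 0.8981
  V/F = 0.8981: g = -0.03150, g' = -0.8706 → V/F = 0.8619
  V/F = 0.8619: g = -0.00129, g' = -0.8016 → V/F = 0.8603
Converged at V/F = 0.8603.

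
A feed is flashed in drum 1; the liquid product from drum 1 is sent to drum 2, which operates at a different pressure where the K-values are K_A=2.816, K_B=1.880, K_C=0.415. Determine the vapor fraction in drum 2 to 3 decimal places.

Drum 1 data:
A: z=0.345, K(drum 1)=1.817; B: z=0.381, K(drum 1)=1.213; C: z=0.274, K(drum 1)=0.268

Drum 1:
Iterate (Newton) starting at ψ₁ = 0.57:
  ψ₁ = 0.570: g = -0.0795, g' = -0.553 → ψ₁ = 0.426
  ψ₁ = 0.426: g = -0.0081, g' = -0.451 → ψ₁ = 0.408
Converged at ψ₁ = 0.408.
Drum-1 compositions:
  A: x = 0.259, y = 0.470
  B: x = 0.351, y = 0.425
  C: x = 0.391, y = 0.105
Drum-2 feed = drum-1 liquid: z₂ = (0.2587, 0.3505, 0.3908).
Drum 2:
Let ψ₂ = V/F and solve Σ zᵢ(Kᵢ−1)/(1+ψ₂(Kᵢ−1)) = 0.
Check two-phase: ΣzᵢKᵢ = 1.550 > 1 and Σzᵢ/Kᵢ = 1.220 > 1, so g(0) = 0.550 > 0 and g(1) = -0.220 < 0.
Newton–Raphson from ψ₂ = 0.5:
  ψ₂ = 0.500: g = 0.1374, g' = -0.632 → ψ₂ = 0.717
  ψ₂ = 0.717: g = -0.0006, g' = -0.660 → ψ₂ = 0.716
Converged at ψ₂ = 0.716.
  A: x = 0.112, y = 0.317
  B: x = 0.215, y = 0.404
  C: x = 0.673, y = 0.279

V/F (drum 2) = 0.716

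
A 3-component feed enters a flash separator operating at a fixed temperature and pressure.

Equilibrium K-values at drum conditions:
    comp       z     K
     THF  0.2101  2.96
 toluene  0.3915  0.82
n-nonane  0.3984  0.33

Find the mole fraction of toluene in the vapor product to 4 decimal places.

Let ψ = V/F and solve Σ zᵢ(Kᵢ−1)/(1+ψ(Kᵢ−1)) = 0.
g(0) = ΣzᵢKᵢ − 1 = 0.0744 and g(1) = 1 − Σzᵢ/Kᵢ = -0.7557, so a root lies in (0, 1).
Iterate (Newton) starting at ψ = 0.5:
  ψ = 0.5000: g = -0.27086, g' = -0.6256 → ψ = 0.0670
  ψ = 0.0670: g = 0.01315, g' = -0.8396 → ψ = 0.0827
  ψ = 0.0827: g = 0.00023, g' = -0.8112 → ψ = 0.0830
Converged at ψ = 0.0830.
Compositions from xᵢ = zᵢ/(1+ψ(Kᵢ−1)), yᵢ = Kᵢxᵢ:
  THF: x = 0.1807, y = 0.5349
  toluene: x = 0.3974, y = 0.3259
  n-nonane: x = 0.4219, y = 0.1392

y_toluene = 0.3259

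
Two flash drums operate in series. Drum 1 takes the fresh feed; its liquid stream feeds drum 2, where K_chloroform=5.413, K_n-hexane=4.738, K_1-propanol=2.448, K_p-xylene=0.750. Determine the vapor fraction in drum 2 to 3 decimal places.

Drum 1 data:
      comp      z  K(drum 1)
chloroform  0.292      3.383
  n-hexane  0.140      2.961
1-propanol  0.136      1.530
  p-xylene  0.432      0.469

V/F (drum 2) = 0.724

Drum 1:
Iterate (Newton) starting at ψ₁ = 0.5:
  ψ₁ = 0.500: g = 0.2008, g' = -0.732 → ψ₁ = 0.774
  ψ₁ = 0.774: g = 0.0152, g' = -0.660 → ψ₁ = 0.797
Converged at ψ₁ = 0.797.
Drum-1 compositions:
  chloroform: x = 0.101, y = 0.341
  n-hexane: x = 0.055, y = 0.162
  1-propanol: x = 0.096, y = 0.146
  p-xylene: x = 0.749, y = 0.351
Drum-2 feed = drum-1 liquid: z₂ = (0.1007, 0.0546, 0.0956, 0.7491).
Drum 2:
Newton–Raphson from ψ₂ = 0.5:
  ψ₂ = 0.500: g = 0.0760, g' = -0.412 → ψ₂ = 0.685
  ψ₂ = 0.685: g = 0.0115, g' = -0.300 → ψ₂ = 0.723
  ψ₂ = 0.723: g = 0.0003, g' = -0.285 → ψ₂ = 0.724
Converged at ψ₂ = 0.724.
  chloroform: x = 0.024, y = 0.130
  n-hexane: x = 0.015, y = 0.070
  1-propanol: x = 0.047, y = 0.114
  p-xylene: x = 0.915, y = 0.686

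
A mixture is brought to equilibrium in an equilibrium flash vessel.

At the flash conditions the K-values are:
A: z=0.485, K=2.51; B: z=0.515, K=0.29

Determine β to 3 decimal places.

β = 0.342

Let β = V/F and solve Σ zᵢ(Kᵢ−1)/(1+β(Kᵢ−1)) = 0.
Check two-phase: ΣzᵢKᵢ = 1.367 > 1 and Σzᵢ/Kᵢ = 1.969 > 1, so g(0) = 0.367 > 0 and g(1) = -0.969 < 0.
Binary case is linear: z₁(K₁−1)(1+β(K₂−1)) + z₂(K₂−1)(1+β(K₁−1)) = 0
⇒ β = [z₁(K₁−1)+z₂(K₂−1)] / [−(K₁−1)(K₂−1)] = 0.3667/1.0721 = 0.342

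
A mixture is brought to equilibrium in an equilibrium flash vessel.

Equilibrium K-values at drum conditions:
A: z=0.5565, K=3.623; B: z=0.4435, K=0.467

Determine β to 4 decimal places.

β = 0.8750

Rachford–Rice: g(β) = Σ zᵢ(Kᵢ−1)/(1+β(Kᵢ−1)) = 0.
Check two-phase: ΣzᵢKᵢ = 2.2233 > 1 and Σzᵢ/Kᵢ = 1.1033 > 1, so g(0) = 1.2233 > 0 and g(1) = -0.1033 < 0.
Binary case is linear: z₁(K₁−1)(1+β(K₂−1)) + z₂(K₂−1)(1+β(K₁−1)) = 0
⇒ β = [z₁(K₁−1)+z₂(K₂−1)] / [−(K₁−1)(K₂−1)] = 1.22331/1.39806 = 0.8750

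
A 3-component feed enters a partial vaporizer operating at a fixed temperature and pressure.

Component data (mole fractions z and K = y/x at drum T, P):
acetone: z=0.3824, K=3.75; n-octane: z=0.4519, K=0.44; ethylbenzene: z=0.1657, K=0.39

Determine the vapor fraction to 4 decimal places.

ψ = 0.4420

Newton–Raphson from ψ = 0.5:
  ψ = 0.5000: g = -0.05413, g' = -0.9137 → ψ = 0.4408
  ψ = 0.4408: g = 0.00115, g' = -0.9562 → ψ = 0.4420
Converged at ψ = 0.4420.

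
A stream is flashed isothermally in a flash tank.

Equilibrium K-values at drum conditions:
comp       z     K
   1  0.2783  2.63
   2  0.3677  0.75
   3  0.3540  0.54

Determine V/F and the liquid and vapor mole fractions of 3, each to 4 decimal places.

V/F = 0.3363, x_3 = 0.4188, y_3 = 0.2261

Material balance + equilibrium reduce to Σ zᵢ(Kᵢ−1)/(1+V/F(Kᵢ−1)) = 0.
g(0) = ΣzᵢKᵢ − 1 = 0.1989 and g(1) = 1 − Σzᵢ/Kᵢ = -0.2516, so a root lies in (0, 1).
Newton–Raphson from V/F = 0.33:
  V/F = 0.3300: g = 0.00279, g' = -0.4440 → V/F = 0.3363
Converged at V/F = 0.3363.
Compositions from xᵢ = zᵢ/(1+V/F(Kᵢ−1)), yᵢ = Kᵢxᵢ:
  1: x = 0.1798, y = 0.4728
  2: x = 0.4015, y = 0.3011
  3: x = 0.4188, y = 0.2261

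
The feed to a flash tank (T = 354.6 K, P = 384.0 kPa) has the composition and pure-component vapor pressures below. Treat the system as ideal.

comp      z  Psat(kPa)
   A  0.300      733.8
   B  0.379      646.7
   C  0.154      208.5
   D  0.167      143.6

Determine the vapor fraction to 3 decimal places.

ψ = 0.810

Raoult's law: Kᵢ = Pᵢˢᵃᵗ/P = Pᵢˢᵃᵗ/384.0.
  K_A = 733.8/384.0 = 1.91094, K_B = 646.7/384.0 = 1.68411, K_C = 208.5/384.0 = 0.54297, K_D = 143.6/384.0 = 0.37396
Iterate (Newton) starting at ψ = 0.33:
  ψ = 0.330: g = 0.2070, g' = -0.414 → ψ = 0.830
  ψ = 0.830: g = -0.0101, g' = -0.520 → ψ = 0.811
  ψ = 0.811: g = -0.0001, g' = -0.507 → ψ = 0.810
Converged at ψ = 0.810.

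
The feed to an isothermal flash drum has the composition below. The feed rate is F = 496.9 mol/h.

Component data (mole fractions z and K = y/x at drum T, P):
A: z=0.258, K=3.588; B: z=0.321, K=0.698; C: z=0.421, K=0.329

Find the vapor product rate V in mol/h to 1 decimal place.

Rachford–Rice: g(β) = Σ zᵢ(Kᵢ−1)/(1+β(Kᵢ−1)) = 0.
Check two-phase: ΣzᵢKᵢ = 1.288 > 1 and Σzᵢ/Kᵢ = 1.811 > 1, so g(0) = 0.288 > 0 and g(1) = -0.811 < 0.
Iterate (Newton) starting at β = 0.52:
  β = 0.520: g = -0.2642, g' = -0.802 → β = 0.191
  β = 0.191: g = 0.0203, g' = -1.057 → β = 0.210
Converged at β = 0.210.
Then V = β·F = 0.2103·496.9 = 104.5 mol/h and L = F − V = 392.4 mol/h.

V = 104.5 mol/h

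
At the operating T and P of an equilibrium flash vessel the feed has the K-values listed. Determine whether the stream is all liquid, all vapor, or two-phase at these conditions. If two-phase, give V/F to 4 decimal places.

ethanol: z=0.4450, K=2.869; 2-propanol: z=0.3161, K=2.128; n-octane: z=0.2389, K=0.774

ΣzᵢKᵢ = 2.1343; Σzᵢ/Kᵢ = 0.6123.
Since Σzᵢ/Kᵢ < 1 the mixture is above its dew point — single vapor phase.

all vapor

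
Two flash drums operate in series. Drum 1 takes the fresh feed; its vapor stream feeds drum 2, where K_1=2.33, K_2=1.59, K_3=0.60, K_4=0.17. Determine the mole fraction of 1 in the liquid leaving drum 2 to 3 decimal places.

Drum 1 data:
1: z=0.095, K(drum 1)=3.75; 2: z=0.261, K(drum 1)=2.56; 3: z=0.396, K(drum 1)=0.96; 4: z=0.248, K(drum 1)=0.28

Drum 1:
Rachford–Rice: g(ψ₁) = Σ zᵢ(Kᵢ−1)/(1+ψ₁(Kᵢ−1)) = 0.
Check two-phase: ΣzᵢKᵢ = 1.474 > 1 and Σzᵢ/Kᵢ = 1.426 > 1, so g(0) = 0.474 > 0 and g(1) = -0.426 < 0.
Iterate (Newton) starting at ψ₁ = 0.5:
  ψ₁ = 0.500: g = 0.0436, g' = -0.642 → ψ₁ = 0.568
  ψ₁ = 0.568: g = -0.0004, g' = -0.657 → ψ₁ = 0.567
Converged at ψ₁ = 0.567.
Drum-1 compositions:
  1: x = 0.037, y = 0.139
  2: x = 0.138, y = 0.354
  3: x = 0.405, y = 0.389
  4: x = 0.419, y = 0.117
Drum-2 feed = drum-1 vapor: z₂ = (0.1392, 0.3545, 0.3890, 0.1174).
Drum 2:
Let ψ₂ = V/F and solve Σ zᵢ(Kᵢ−1)/(1+ψ₂(Kᵢ−1)) = 0.
Feasibility: ΣzᵢKᵢ = 1.141, Σzᵢ/Kᵢ = 1.621 — both > 1, two phases present.
Newton–Raphson from ψ₂ = 0.5:
  ψ₂ = 0.500: g = -0.0884, g' = -0.496 → ψ₂ = 0.322
  ψ₂ = 0.322: g = -0.0061, g' = -0.440 → ψ₂ = 0.308
Converged at ψ₂ = 0.308.
  1: x = 0.099, y = 0.230
  2: x = 0.300, y = 0.477
  3: x = 0.444, y = 0.266
  4: x = 0.158, y = 0.027

x_1 (drum 2) = 0.099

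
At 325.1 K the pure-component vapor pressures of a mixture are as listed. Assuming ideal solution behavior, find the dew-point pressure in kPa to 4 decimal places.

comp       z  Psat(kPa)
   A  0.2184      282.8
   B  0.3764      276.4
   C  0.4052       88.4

At the dew point ψ → 1, so Σzᵢ/Kᵢ = 1 with Kᵢ = Pᵢˢᵃᵗ/P ⇒ 1/P = Σzᵢ/Pᵢˢᵃᵗ.
1/P = 0.2184/282.8 + 0.3764/276.4 + 0.4052/88.4 = 0.0067178 ⇒ P = 148.8587 kPa

Pdew = 148.8587 kPa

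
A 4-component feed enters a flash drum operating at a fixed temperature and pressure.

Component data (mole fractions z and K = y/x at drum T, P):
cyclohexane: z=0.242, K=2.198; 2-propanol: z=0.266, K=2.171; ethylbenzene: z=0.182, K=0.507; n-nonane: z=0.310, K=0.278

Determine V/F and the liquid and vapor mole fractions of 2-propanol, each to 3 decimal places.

V/F = 0.374, x_2-propanol = 0.185, y_2-propanol = 0.402

Material balance + equilibrium reduce to Σ zᵢ(Kᵢ−1)/(1+V/F(Kᵢ−1)) = 0.
g(0) = ΣzᵢKᵢ − 1 = 0.288 and g(1) = 1 − Σzᵢ/Kᵢ = -0.707, so a root lies in (0, 1).
Iterate (Newton) starting at V/F = 0.35:
  V/F = 0.350: g = 0.0173, g' = -0.710 → V/F = 0.374
Converged at V/F = 0.374.
Compositions from xᵢ = zᵢ/(1+V/F(Kᵢ−1)), yᵢ = Kᵢxᵢ:
  cyclohexane: x = 0.167, y = 0.367
  2-propanol: x = 0.185, y = 0.402
  ethylbenzene: x = 0.223, y = 0.113
  n-nonane: x = 0.425, y = 0.118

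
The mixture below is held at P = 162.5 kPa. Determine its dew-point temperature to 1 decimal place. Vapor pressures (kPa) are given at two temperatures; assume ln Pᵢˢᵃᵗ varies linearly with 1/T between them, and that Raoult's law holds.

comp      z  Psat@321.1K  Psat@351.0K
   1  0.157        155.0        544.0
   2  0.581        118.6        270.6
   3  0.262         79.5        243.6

Dew-point temperature: Σzᵢ·P/Pᵢˢᵃᵗ(T) = 1. Interpolate ln Pᵢˢᵃᵗ = aᵢ + bᵢ/T.
  T = 321.1 K: ΣzᵢP/Pᵢˢᵃᵗ = 1.4962
  T = 351.0 K: ΣzᵢP/Pᵢˢᵃᵗ = 0.5706
  T = 336.1 K: ΣzᵢP/Pᵢˢᵃᵗ = 0.8998
  T = 328.6 K: ΣzᵢP/Pᵢˢᵃᵗ = 1.1525
  T = 332.4 K: ΣzᵢP/Pᵢˢᵃᵗ = 1.0150
  T = 334.2 K: ΣzᵢP/Pᵢˢᵃᵗ = 0.9569
Interpolating between 332.4 K and 334.2 K gives T ≈ 332.9 K.

T = 332.9 K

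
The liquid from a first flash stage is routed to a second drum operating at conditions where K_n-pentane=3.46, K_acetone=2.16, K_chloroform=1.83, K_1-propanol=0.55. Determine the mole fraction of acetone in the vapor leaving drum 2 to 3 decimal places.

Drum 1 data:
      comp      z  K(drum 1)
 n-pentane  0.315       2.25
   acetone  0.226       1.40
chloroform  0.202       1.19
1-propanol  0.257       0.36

y_acetone (drum 2) = 0.198

Drum 1:
Let ψ₁ = V/F and solve Σ zᵢ(Kᵢ−1)/(1+ψ₁(Kᵢ−1)) = 0.
g(0) = ΣzᵢKᵢ − 1 = 0.358 and g(1) = 1 − Σzᵢ/Kᵢ = -0.185, so a root lies in (0, 1).
Newton iteration, ψ₁⁰ = 0.5:
  ψ₁ = 0.500: g = 0.1108, g' = -0.445 → ψ₁ = 0.749
  ψ₁ = 0.749: g = -0.0093, g' = -0.547 → ψ₁ = 0.732
Converged at ψ₁ = 0.732.
Drum-1 compositions:
  n-pentane: x = 0.165, y = 0.370
  acetone: x = 0.175, y = 0.245
  chloroform: x = 0.177, y = 0.211
  1-propanol: x = 0.483, y = 0.174
Drum-2 feed = drum-1 liquid: z₂ = (0.1645, 0.1748, 0.1773, 0.4833).
Drum 2:
Iterate (Newton) starting at ψ₂ = 0.5:
  ψ₂ = 0.500: g = 0.1333, g' = -0.518 → ψ₂ = 0.757
  ψ₂ = 0.757: g = 0.0099, g' = -0.459 → ψ₂ = 0.779
Converged at ψ₂ = 0.779.
  n-pentane: x = 0.056, y = 0.195
  acetone: x = 0.092, y = 0.198
  chloroform: x = 0.108, y = 0.197
  1-propanol: x = 0.744, y = 0.409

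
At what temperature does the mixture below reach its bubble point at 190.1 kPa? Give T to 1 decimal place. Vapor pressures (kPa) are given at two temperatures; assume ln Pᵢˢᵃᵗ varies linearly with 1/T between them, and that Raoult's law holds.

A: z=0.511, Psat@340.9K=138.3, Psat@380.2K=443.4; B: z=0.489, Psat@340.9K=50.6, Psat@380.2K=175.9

Bubble-point temperature: ΣzᵢPᵢˢᵃᵗ(T) = P. Interpolate ln Pᵢˢᵃᵗ = aᵢ + bᵢ/T.
  T = 340.9 K: ΣzᵢPᵢˢᵃᵗ = 95.41 kPa
  T = 380.2 K: ΣzᵢPᵢˢᵃᵗ = 312.59 kPa
  T = 360.5 K: ΣzᵢPᵢˢᵃᵗ = 178.08 kPa
  T = 370.4 K: ΣzᵢPᵢˢᵃᵗ = 238.04 kPa
  T = 365.4 K: ΣzᵢPᵢˢᵃᵗ = 205.99 kPa
  T = 362.9 K: ΣzᵢPᵢˢᵃᵗ = 191.34 kPa
Interpolating between 360.5 K and 362.9 K gives T ≈ 362.7 K.

T = 362.7 K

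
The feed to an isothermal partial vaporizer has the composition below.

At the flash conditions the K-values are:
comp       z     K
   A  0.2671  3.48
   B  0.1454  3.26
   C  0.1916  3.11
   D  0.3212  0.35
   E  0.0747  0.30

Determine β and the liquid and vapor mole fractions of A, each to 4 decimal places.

Rachford–Rice: g(β) = Σ zᵢ(Kᵢ−1)/(1+β(Kᵢ−1)) = 0.
g(0) = ΣzᵢKᵢ − 1 = 1.1342 and g(1) = 1 − Σzᵢ/Kᵢ = -0.3497, so a root lies in (0, 1).
Newton–Raphson from β = 0.5:
  β = 0.5000: g = 0.25697, g' = -1.0776 → β = 0.7385
  β = 0.7385: g = 0.00535, g' = -1.0983 → β = 0.7433
Converged at β = 0.7433.
Compositions from xᵢ = zᵢ/(1+β(Kᵢ−1)), yᵢ = Kᵢxᵢ:
  A: x = 0.0939, y = 0.3269
  B: x = 0.0543, y = 0.1769
  C: x = 0.0746, y = 0.2320
  D: x = 0.6215, y = 0.2175
  E: x = 0.1557, y = 0.0467

β = 0.7433, x_A = 0.0939, y_A = 0.3269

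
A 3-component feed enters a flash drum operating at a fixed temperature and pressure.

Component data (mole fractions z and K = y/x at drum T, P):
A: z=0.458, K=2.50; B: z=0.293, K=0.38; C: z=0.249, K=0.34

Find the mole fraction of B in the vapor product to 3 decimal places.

y_B = 0.143

Let β = V/F and solve Σ zᵢ(Kᵢ−1)/(1+β(Kᵢ−1)) = 0.
Check two-phase: ΣzᵢKᵢ = 1.341 > 1 and Σzᵢ/Kᵢ = 1.687 > 1, so g(0) = 0.341 > 0 and g(1) = -0.687 < 0.
Iterate (Newton) starting at β = 0.45:
  β = 0.450: g = -0.0756, g' = -0.803 → β = 0.356
Converged at β = 0.356.
Compositions from xᵢ = zᵢ/(1+β(Kᵢ−1)), yᵢ = Kᵢxᵢ:
  A: x = 0.299, y = 0.746
  B: x = 0.376, y = 0.143
  C: x = 0.325, y = 0.111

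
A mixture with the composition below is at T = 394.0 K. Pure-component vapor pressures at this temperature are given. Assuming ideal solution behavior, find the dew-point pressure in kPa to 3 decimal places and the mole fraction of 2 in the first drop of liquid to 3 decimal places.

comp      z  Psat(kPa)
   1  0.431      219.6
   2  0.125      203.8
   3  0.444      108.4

Pdew = 149.881 kPa, x_2 = 0.092

At the dew point ψ → 1, so Σzᵢ/Kᵢ = 1 with Kᵢ = Pᵢˢᵃᵗ/P ⇒ 1/P = Σzᵢ/Pᵢˢᵃᵗ.
1/P = 0.431/219.6 + 0.125/203.8 + 0.444/108.4 = 0.006672 ⇒ P = 149.881 kPa
xᵢ = zᵢP/Pᵢˢᵃᵗ ⇒ x_2 = 0.125·149.881/203.8 = 0.092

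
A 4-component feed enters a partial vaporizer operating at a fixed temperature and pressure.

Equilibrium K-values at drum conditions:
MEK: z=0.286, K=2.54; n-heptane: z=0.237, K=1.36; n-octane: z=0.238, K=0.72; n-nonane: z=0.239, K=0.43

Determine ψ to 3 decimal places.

Let ψ = V/F and solve Σ zᵢ(Kᵢ−1)/(1+ψ(Kᵢ−1)) = 0.
g(0) = ΣzᵢKᵢ − 1 = 0.323 and g(1) = 1 − Σzᵢ/Kᵢ = -0.173, so a root lies in (0, 1).
Newton iteration, ψ⁰ = 0.5:
  ψ = 0.500: g = 0.0531, g' = -0.416 → ψ = 0.628
  ψ = 0.628: g = 0.0005, g' = -0.412 → ψ = 0.629
Converged at ψ = 0.629.

ψ = 0.629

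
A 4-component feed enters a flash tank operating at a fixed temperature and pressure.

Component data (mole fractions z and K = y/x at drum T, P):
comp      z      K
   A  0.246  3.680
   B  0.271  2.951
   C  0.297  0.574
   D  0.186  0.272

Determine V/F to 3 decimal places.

V/F = 0.696

Rachford–Rice: g(V/F) = Σ zᵢ(Kᵢ−1)/(1+V/F(Kᵢ−1)) = 0.
Check two-phase: ΣzᵢKᵢ = 1.926 > 1 and Σzᵢ/Kᵢ = 1.360 > 1, so g(0) = 0.926 > 0 and g(1) = -0.360 < 0.
Iterate (Newton) starting at V/F = 0.44:
  V/F = 0.440: g = 0.2321, g' = -0.966 → V/F = 0.680
  V/F = 0.680: g = 0.0143, g' = -0.906 → V/F = 0.696
Converged at V/F = 0.696.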